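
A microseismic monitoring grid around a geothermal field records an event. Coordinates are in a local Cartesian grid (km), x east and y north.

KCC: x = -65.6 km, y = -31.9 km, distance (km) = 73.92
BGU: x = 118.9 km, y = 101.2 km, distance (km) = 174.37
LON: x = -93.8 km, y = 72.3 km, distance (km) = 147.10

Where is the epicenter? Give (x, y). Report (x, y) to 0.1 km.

Circle about each station: (x + 65.6)² + (y + 31.9)² = 73.92²; (x − 118.9)² + (y − 101.2)² = 174.37²; (x + 93.8)² + (y − 72.3)² = 147.10².
Subtracting pairs of circle equations eliminates x²+y² and gives linear equations (the radical axes):
369.0 x + 266.2 y = -5883.05
-56.4 x + 208.4 y = -7469.48
Solving the 2×2 system: x ≈ 8.3, y ≈ -33.6 km.
Check against KCC (with the unrounded x, y): √((x + 65.6)²+(y + 31.9)²) = 73.91 ≈ 73.92 km. ✓

(8.3, -33.6)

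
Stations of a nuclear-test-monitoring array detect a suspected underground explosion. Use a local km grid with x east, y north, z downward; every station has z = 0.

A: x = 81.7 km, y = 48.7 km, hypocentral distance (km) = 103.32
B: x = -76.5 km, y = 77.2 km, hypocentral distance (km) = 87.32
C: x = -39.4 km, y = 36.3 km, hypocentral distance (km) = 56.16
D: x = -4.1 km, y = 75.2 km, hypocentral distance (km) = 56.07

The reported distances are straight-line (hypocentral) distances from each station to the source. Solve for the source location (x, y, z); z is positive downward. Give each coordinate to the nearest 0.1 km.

x ≈ -10.2 km, y ≈ 45.4 km, depth ≈ 47.1 km

Each station gives a sphere (x−x_i)² + (y−y_i)² + z² = d_i² (stations at z=0).
Subtracting the A sphere from B and C: z² cancels, leaving linear equations in x and y:
-316.4 x + 57.0 y = 5815.75
-242.2 x − 24.8 y = 1344.55
Solving: x ≈ -10.201, y ≈ 45.407 km (keep extra digits for the depth step; rounded: -10.2, 45.4).
Then from the A sphere: z² = 103.32² − (x − 81.7)² − (y − 48.7)² with x = -10.201, y = 45.407, so z ≈ 47.100 ≈ 47.1 km.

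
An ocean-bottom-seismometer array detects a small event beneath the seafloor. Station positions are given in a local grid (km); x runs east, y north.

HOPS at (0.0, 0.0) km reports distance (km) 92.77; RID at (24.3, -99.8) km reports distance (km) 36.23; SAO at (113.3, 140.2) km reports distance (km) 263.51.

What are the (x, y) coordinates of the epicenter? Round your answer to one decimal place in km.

Circle about each station: x² + y² = 92.77²; (x − 24.3)² + (y + 99.8)² = 36.23²; (x − 113.3)² + (y − 140.2)² = 263.51².
Subtracting pairs of circle equations eliminates x²+y² and gives linear equations (the radical axes):
48.6 x − 199.6 y = 17844.19
226.6 x + 280.4 y = -28338.32
Solving the 2×2 system: x ≈ -11.1, y ≈ -92.1 km.
Check against HOPS (with the unrounded x, y): √(x²+y²) = 92.77 ≈ 92.77 km. ✓

x ≈ -11.1 km, y ≈ -92.1 km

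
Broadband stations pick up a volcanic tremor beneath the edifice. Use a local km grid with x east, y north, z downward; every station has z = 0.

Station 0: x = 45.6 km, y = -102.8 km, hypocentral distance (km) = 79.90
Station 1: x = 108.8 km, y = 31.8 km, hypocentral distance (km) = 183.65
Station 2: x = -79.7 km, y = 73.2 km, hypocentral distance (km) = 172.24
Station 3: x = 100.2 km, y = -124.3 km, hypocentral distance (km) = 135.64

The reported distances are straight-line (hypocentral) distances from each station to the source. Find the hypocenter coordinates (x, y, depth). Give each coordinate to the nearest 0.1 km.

Each station gives a sphere (x−x_i)² + (y−y_i)² + z² = d_i² (stations at z=0).
Subtracting the Station 0 sphere from Station 1 and Station 2: z² cancels, leaving linear equations in x and y:
126.4 x + 269.2 y = -27141.83
-250.6 x + 352.0 y = -24219.48
Solving: x ≈ -27.101, y ≈ -88.099 km (keep extra digits for the depth step; rounded: -27.1, -88.1).
Then from the Station 0 sphere: z² = 79.90² − (x − 45.6)² − (y + 102.8)² with x = -27.101, y = -88.099, so z ≈ 29.706 ≈ 29.7 km.
Check against Station 3 (with the unrounded solution): distance 135.64 ≈ 135.64 km. ✓

x ≈ -27.1 km, y ≈ -88.1 km, depth ≈ 29.7 km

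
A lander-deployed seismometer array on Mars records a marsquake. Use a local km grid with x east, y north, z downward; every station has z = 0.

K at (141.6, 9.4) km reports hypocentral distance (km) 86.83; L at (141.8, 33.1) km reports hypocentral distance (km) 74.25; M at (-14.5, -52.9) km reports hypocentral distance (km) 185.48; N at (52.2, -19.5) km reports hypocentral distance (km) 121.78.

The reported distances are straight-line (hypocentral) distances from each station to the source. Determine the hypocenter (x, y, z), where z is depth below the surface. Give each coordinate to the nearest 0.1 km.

Each station gives a sphere (x−x_i)² + (y−y_i)² + z² = d_i² (stations at z=0).
Subtracting the K sphere from L and M: z² cancels, leaving linear equations in x and y:
0.4 x + 47.4 y = 3090.32
-312.2 x − 124.6 y = -43993.64
Solving: x ≈ 115.283, y ≈ 64.224 km (keep extra digits for the depth step; rounded: 115.3, 64.2).
Then from the K sphere: z² = 86.83² − (x − 141.6)² − (y − 9.4)² with x = 115.283, y = 64.224, so z ≈ 61.977 ≈ 62.0 km.

(115.3, 64.2, 62.0)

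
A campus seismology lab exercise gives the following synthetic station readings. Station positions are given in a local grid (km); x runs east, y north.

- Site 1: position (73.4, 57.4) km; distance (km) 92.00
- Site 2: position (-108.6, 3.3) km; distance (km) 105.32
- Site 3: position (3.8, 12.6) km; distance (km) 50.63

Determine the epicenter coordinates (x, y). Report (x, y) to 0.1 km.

Circle about each station: (x − 73.4)² + (y − 57.4)² = 92.00²; (x + 108.6)² + (y − 3.3)² = 105.32²; (x − 3.8)² + (y − 12.6)² = 50.63².
Subtracting the Site 1 equation from the Site 2 and Site 3 equations removes the quadratic terms:
-364.0 x − 108.2 y = 494.23
-139.2 x − 89.6 y = -2608.52
Solving the 2×2 system: x ≈ -18.6, y ≈ 58.0 km.
Check against Site 1 (with the unrounded x, y): √((x − 73.4)²+(y − 57.4)²) = 92.00 ≈ 92.00 km. ✓

(-18.6, 58.0)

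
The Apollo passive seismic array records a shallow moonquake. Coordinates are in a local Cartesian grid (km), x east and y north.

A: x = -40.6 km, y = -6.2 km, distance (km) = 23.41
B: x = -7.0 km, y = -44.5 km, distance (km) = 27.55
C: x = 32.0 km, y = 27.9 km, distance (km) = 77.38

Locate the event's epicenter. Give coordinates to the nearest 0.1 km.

Circle about each station: (x + 40.6)² + (y + 6.2)² = 23.41²; (x + 7.0)² + (y + 44.5)² = 27.55²; (x − 32.0)² + (y − 27.9)² = 77.38².
Subtracting pairs of circle equations eliminates x²+y² and gives linear equations (the radical axes):
67.2 x − 76.6 y = 131.48
145.2 x + 68.2 y = -5324.03
Solving the 2×2 system: x ≈ -25.4, y ≈ -24.0 km.

(-25.4, -24.0)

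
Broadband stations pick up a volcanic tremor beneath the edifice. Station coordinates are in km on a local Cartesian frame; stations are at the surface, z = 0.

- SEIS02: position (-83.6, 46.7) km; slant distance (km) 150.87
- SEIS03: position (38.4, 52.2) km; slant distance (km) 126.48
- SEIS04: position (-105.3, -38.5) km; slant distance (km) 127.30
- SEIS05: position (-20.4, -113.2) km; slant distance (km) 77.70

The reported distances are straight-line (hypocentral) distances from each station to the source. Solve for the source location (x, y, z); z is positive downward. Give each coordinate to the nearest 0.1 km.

Each station gives a sphere (x−x_i)² + (y−y_i)² + z² = d_i² (stations at z=0).
Subtracting the SEIS02 sphere from SEIS03 and SEIS04: z² cancels, leaving linear equations in x and y:
244.0 x + 11.0 y = 1794.12
-43.4 x − 170.4 y = 9956.96
Solving: x ≈ 10.103, y ≈ -61.006 km (keep extra digits for the depth step; rounded: 10.1, -61.0).
Then from the SEIS02 sphere: z² = 150.87² − (x + 83.6)² − (y − 46.7)² with x = 10.103, y = -61.006, so z ≈ 48.795 ≈ 48.8 km.

x ≈ 10.1 km, y ≈ -61.0 km, depth ≈ 48.8 km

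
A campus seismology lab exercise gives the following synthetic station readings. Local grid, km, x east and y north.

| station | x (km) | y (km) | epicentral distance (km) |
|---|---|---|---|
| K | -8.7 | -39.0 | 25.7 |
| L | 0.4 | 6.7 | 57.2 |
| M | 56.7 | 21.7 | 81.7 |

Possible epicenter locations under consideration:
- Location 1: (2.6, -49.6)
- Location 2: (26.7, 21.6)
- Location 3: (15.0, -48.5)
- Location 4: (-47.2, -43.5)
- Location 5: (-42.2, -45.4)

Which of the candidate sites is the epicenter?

For each candidate, compare |candidate − station| to the reported distance:
Location 1: residuals K 10.2, L 0.9, M 7.8 → max 10.2 km
Location 2: residuals K 44.5, L 27.0, M 51.7 → max 51.7 km
Location 3: residuals K 0.2, L 0.1, M 0.0 → max 0.2 km
Location 4: residuals K 13.1, L 12.0, M 41.0 → max 41.0 km
Location 5: residuals K 8.4, L 10.1, M 37.8 → max 37.8 km
Only Location 3 has all residuals ≈ 0.

Location 3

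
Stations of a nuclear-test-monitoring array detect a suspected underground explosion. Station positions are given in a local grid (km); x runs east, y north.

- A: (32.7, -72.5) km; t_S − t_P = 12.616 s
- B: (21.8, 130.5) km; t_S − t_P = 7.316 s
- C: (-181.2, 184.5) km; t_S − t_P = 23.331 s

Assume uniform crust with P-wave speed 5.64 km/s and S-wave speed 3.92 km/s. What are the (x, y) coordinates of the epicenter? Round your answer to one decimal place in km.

Distance from S−P lag: d = Δt · v_P v_S / (v_P − v_S) = Δt · (5.64·3.92)/(5.64−3.92) ≈ 12.8540·Δt.
So d_A = 162.17, d_B = 94.04, d_C = 299.90 km.
Circle about each station: (x − 32.7)² + (y + 72.5)² = 162.17²; (x − 21.8)² + (y − 130.5)² = 94.04²; (x + 181.2)² + (y − 184.5)² = 299.90².
Subtracting pairs of circle equations eliminates x²+y² and gives linear equations (the radical axes):
-21.8 x + 406.0 y = 28635.54
-427.8 x + 514.0 y = -3092.75
Solving the 2×2 system: x ≈ 98.3, y ≈ 75.8 km.

98.3 km east, 75.8 km north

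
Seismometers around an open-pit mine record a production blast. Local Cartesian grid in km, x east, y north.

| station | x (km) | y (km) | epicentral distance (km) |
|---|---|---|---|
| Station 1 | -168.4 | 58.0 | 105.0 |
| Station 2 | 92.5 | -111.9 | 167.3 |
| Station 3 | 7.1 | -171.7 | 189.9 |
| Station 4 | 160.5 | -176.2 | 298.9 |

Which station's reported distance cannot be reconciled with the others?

Solve using three stations at a time. Using Station 1, Station 3, Station 4 (subtract circle equations pairwise → linear system) gives (x, y) ≈ (-84.9, -5.6).
Distances from that point to each station vs reported:
  Station 1: calculated 105.0 vs reported 105.0 → residual 0.0 km
  Station 2: calculated 206.8 vs reported 167.3 → residual 39.5 km
  Station 3: calculated 189.9 vs reported 189.9 → residual 0.0 km
  Station 4: calculated 298.9 vs reported 298.9 → residual 0.0 km
Station 1, Station 3, Station 4 are mutually consistent (residuals ≈ 0); Station 2 is off by 39.5 km.

Station 2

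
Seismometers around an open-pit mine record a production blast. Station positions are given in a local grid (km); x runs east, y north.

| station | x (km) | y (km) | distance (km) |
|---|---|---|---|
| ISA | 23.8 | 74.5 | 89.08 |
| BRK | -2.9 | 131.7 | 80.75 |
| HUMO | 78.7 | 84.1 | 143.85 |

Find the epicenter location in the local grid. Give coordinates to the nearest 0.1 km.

Circle about each station: (x − 23.8)² + (y − 74.5)² = 89.08²; (x + 2.9)² + (y − 131.7)² = 80.75²; (x − 78.7)² + (y − 84.1)² = 143.85².
Subtracting pairs of circle equations eliminates x²+y² and gives linear equations (the radical axes):
-53.4 x + 114.4 y = 12651.29
109.8 x + 19.2 y = -5607.77
Solving the 2×2 system: x ≈ -65.1, y ≈ 80.2 km.

-65.1 km east, 80.2 km north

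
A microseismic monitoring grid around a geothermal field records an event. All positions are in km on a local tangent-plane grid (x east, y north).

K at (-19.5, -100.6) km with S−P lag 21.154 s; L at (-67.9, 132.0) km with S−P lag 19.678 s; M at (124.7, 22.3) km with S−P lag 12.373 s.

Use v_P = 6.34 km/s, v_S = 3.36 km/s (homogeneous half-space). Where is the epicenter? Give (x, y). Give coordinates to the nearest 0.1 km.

Distance from S−P lag: d = Δt · v_P v_S / (v_P − v_S) = Δt · (6.34·3.36)/(6.34−3.36) ≈ 7.1485·Δt.
So d_K = 151.22, d_L = 140.67, d_M = 88.45 km.
Circle about each station: (x + 19.5)² + (y + 100.6)² = 151.22²; (x + 67.9)² + (y − 132.0)² = 140.67²; (x − 124.7)² + (y − 22.3)² = 88.45².
Subtracting pairs of circle equations eliminates x²+y² and gives linear equations (the radical axes):
-96.8 x + 465.2 y = 14613.24
288.4 x + 245.8 y = 20590.86
Solving the 2×2 system: x ≈ 37.9, y ≈ 39.3 km.

37.9 km east, 39.3 km north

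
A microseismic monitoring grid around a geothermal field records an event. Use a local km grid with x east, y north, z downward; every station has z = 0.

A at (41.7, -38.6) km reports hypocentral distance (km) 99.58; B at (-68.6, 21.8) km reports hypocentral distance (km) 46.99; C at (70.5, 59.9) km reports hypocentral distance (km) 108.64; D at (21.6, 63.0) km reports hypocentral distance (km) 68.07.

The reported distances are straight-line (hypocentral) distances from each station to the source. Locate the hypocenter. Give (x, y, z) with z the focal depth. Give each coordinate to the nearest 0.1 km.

Each station gives a sphere (x−x_i)² + (y−y_i)² + z² = d_i² (stations at z=0).
Subtracting the A sphere from B and C: z² cancels, leaving linear equations in x and y:
-220.6 x + 120.8 y = 9660.47
57.6 x + 197.0 y = 3442.94
Solving: x ≈ -29.499, y ≈ 26.102 km (keep extra digits for the depth step; rounded: -29.5, 26.1).
Then from the A sphere: z² = 99.58² − (x − 41.7)² − (y + 38.6)² with x = -29.499, y = 26.102, so z ≈ 25.701 ≈ 25.7 km.

x ≈ -29.5 km, y ≈ 26.1 km, depth ≈ 25.7 km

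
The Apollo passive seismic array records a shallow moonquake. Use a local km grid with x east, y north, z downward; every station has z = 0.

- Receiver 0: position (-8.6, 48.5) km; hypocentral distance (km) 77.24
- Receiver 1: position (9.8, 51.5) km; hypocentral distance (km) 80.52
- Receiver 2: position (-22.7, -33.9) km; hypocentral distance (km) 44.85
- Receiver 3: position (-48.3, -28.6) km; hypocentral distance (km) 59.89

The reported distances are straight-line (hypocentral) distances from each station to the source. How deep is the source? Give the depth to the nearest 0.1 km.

Each station gives a sphere (x−x_i)² + (y−y_i)² + z² = d_i² (stations at z=0).
Subtracting the Receiver 0 sphere from Receiver 1 and Receiver 2: z² cancels, leaving linear equations in x and y:
36.8 x + 6.0 y = -195.37
-28.2 x − 164.8 y = 3192.79
Solving: x ≈ -2.212, y ≈ -18.995 km (keep extra digits for the depth step; rounded: -2.2, -19.0).
Then from the Receiver 0 sphere: z² = 77.24² − (x + 8.6)² − (y − 48.5)² with x = -2.212, y = -18.995, so z ≈ 37.009 ≈ 37.0 km.

z ≈ 37.0 km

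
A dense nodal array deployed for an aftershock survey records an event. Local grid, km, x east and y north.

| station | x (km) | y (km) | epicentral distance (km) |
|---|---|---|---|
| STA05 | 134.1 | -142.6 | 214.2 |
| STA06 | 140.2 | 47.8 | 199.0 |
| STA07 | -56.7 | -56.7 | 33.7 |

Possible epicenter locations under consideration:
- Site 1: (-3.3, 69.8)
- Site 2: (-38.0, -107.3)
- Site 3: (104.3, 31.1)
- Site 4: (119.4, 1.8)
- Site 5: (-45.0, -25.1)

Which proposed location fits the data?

For each candidate, compare |candidate − station| to the reported distance:
Site 1: residuals STA05 38.8, STA06 53.8, STA07 103.6 → max 103.6 km
Site 2: residuals STA05 38.5, STA06 37.2, STA07 20.2 → max 38.5 km
Site 3: residuals STA05 38.0, STA06 159.4, STA07 149.7 → max 159.4 km
Site 4: residuals STA05 69.1, STA06 148.5, STA07 151.9 → max 151.9 km
Site 5: residuals STA05 0.0, STA06 0.0, STA07 0.0 → max 0.0 km
Only Site 5 has all residuals ≈ 0.

Site 5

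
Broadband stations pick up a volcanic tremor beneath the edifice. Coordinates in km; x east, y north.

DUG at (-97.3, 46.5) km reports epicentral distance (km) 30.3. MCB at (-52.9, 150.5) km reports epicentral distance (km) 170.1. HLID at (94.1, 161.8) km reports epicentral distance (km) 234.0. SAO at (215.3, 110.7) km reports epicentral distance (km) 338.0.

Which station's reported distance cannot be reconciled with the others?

Solve using three stations at a time. Using DUG, HLID, SAO (subtract circle equations pairwise → linear system) gives (x, y) ≈ (-119.9, 67.0).
Distances from that point to each station vs reported:
  DUG: calculated 30.5 vs reported 30.3 → residual 0.2 km
  MCB: calculated 107.0 vs reported 170.1 → residual 63.1 km
  HLID: calculated 234.0 vs reported 234.0 → residual 0.0 km
  SAO: calculated 338.0 vs reported 338.0 → residual 0.0 km
DUG, HLID, SAO are mutually consistent (residuals ≈ 0); MCB is off by 63.1 km.

MCB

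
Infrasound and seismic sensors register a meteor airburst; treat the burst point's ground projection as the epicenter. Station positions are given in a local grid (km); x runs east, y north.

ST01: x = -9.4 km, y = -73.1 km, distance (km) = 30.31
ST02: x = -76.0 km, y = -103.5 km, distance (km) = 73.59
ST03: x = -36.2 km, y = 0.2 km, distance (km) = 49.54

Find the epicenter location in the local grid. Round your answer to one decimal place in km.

Circle about each station: (x + 9.4)² + (y + 73.1)² = 30.31²; (x + 76.0)² + (y + 103.5)² = 73.59²; (x + 36.2)² + (y − 0.2)² = 49.54².
Subtracting the ST01 equation from the ST02 and ST03 equations removes the quadratic terms:
-133.2 x − 60.8 y = 6559.49
-53.6 x + 146.6 y = -5657.01
Solving the 2×2 system: x ≈ -27.1, y ≈ -48.5 km.
Check against ST01 (with the unrounded x, y): √((x + 9.4)²+(y + 73.1)²) = 30.31 ≈ 30.31 km. ✓

x ≈ -27.1 km, y ≈ -48.5 km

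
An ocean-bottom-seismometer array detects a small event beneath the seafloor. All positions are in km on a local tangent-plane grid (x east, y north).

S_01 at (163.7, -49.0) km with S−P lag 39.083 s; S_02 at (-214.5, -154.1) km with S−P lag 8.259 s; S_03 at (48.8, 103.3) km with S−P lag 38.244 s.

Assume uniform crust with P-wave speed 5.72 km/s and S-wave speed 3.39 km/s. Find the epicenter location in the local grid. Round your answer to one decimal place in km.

Distance from S−P lag: d = Δt · v_P v_S / (v_P − v_S) = Δt · (5.72·3.39)/(5.72−3.39) ≈ 8.3222·Δt.
So d_S_01 = 325.26, d_S_02 = 68.73, d_S_03 = 318.28 km.
Circle about each station: (x − 163.7)² + (y + 49.0)² = 325.26²; (x + 214.5)² + (y + 154.1)² = 68.73²; (x − 48.8)² + (y − 103.3)² = 318.28².
Subtracting the S_01 equation from the S_02 and S_03 equations removes the quadratic terms:
-756.4 x − 210.2 y = 141628.62
-229.8 x + 304.6 y = -11654.45
Solving the 2×2 system: x ≈ -146.0, y ≈ -148.4 km.

(-146.0, -148.4)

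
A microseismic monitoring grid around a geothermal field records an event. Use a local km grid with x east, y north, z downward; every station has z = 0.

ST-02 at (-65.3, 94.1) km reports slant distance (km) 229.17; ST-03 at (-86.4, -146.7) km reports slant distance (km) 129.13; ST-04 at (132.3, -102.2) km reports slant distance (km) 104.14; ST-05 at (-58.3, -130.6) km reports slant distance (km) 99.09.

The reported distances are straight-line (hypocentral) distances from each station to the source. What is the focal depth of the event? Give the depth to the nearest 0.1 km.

depth ≈ 31.6 km

Each station gives a sphere (x−x_i)² + (y−y_i)² + z² = d_i² (stations at z=0).
Subtracting the ST-02 sphere from ST-03 and ST-04: z² cancels, leaving linear equations in x and y:
-42.2 x − 481.6 y = 51711.28
395.2 x − 392.6 y = 56502.98
Solving: x ≈ 33.398, y ≈ -110.300 km (keep extra digits for the depth step; rounded: 33.4, -110.3).
Then from the ST-02 sphere: z² = 229.17² − (x + 65.3)² − (y − 94.1)² with x = 33.398, y = -110.300, so z ≈ 31.595 ≈ 31.6 km.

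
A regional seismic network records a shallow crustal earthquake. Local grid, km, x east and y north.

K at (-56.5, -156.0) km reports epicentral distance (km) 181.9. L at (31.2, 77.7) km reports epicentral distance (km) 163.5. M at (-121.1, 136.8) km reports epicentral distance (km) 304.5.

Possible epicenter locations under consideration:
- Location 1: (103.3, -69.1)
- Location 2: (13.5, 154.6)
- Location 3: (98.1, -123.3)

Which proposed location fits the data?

Location 1

For each candidate, compare |candidate − station| to the reported distance:
Location 1: residuals K 0.0, L 0.1, M 0.0 → max 0.1 km
Location 2: residuals K 136.5, L 84.6, M 168.7 → max 168.7 km
Location 3: residuals K 23.9, L 48.3, M 35.6 → max 48.3 km
Only Location 1 has all residuals ≈ 0.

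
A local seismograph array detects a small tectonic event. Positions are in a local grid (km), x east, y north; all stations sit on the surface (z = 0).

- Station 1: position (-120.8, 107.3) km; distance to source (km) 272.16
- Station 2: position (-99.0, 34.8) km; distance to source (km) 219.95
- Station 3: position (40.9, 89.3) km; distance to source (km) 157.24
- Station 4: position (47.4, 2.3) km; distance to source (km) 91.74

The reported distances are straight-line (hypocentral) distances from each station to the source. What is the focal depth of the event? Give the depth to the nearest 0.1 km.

Each station gives a sphere (x−x_i)² + (y−y_i)² + z² = d_i² (stations at z=0).
Subtracting the Station 1 sphere from Station 2 and Station 3: z² cancels, leaving linear equations in x and y:
43.6 x − 145.0 y = 10599.17
323.4 x − 36.0 y = 32888.02
Solving: x ≈ 96.798, y ≈ -43.992 km (keep extra digits for the depth step; rounded: 96.8, -44.0).
Then from the Station 1 sphere: z² = 272.16² − (x + 120.8)² − (y − 107.3)² with x = 96.798, y = -43.992, so z ≈ 61.910 ≈ 61.9 km.

61.9 km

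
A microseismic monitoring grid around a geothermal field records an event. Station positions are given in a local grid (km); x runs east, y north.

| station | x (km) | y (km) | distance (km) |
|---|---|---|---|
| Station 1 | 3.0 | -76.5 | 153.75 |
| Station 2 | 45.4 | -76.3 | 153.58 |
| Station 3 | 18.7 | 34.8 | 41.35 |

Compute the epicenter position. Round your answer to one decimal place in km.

(24.1, 75.8)

Circle about each station: (x − 3.0)² + (y + 76.5)² = 153.75²; (x − 45.4)² + (y + 76.3)² = 153.58²; (x − 18.7)² + (y − 34.8)² = 41.35².
Subtracting pairs of circle equations eliminates x²+y² and gives linear equations (the radical axes):
84.8 x + 0.4 y = 2073.85
31.4 x + 222.6 y = 17628.72
Solving the 2×2 system: x ≈ 24.1, y ≈ 75.8 km.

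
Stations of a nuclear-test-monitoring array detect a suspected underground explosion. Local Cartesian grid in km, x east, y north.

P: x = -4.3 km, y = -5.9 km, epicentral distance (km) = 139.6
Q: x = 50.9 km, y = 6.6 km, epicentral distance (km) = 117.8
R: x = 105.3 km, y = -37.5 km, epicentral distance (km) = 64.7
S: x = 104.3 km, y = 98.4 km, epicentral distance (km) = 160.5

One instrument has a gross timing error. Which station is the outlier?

S

Solve using three stations at a time. Using P, Q, R (subtract circle equations pairwise → linear system) gives (x, y) ≈ (97.2, -101.7).
Distances from that point to each station vs reported:
  P: calculated 139.6 vs reported 139.6 → residual 0.0 km
  Q: calculated 117.8 vs reported 117.8 → residual 0.0 km
  R: calculated 64.7 vs reported 64.7 → residual 0.0 km
  S: calculated 200.2 vs reported 160.5 → residual 39.7 km
P, Q, R are mutually consistent (residuals ≈ 0); S is off by 39.7 km.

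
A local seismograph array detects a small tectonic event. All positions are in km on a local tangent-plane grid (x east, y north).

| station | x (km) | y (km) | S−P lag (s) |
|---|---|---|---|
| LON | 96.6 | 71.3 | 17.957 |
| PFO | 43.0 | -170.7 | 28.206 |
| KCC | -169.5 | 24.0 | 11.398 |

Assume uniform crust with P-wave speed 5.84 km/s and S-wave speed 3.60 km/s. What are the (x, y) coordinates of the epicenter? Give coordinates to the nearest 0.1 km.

x ≈ -71.9 km, y ≈ 67.8 km

Distance from S−P lag: d = Δt · v_P v_S / (v_P − v_S) = Δt · (5.84·3.60)/(5.84−3.60) ≈ 9.3857·Δt.
So d_LON = 168.54, d_PFO = 264.73, d_KCC = 106.98 km.
Circle about each station: (x − 96.6)² + (y − 71.3)² = 168.54²; (x − 43.0)² + (y + 170.7)² = 264.73²; (x + 169.5)² + (y − 24.0)² = 106.98².
Subtracting the LON equation from the PFO and KCC equations removes the quadratic terms:
-107.2 x − 484.0 y = -25104.00
-532.2 x − 94.6 y = 31852.01
Solving the 2×2 system: x ≈ -71.9, y ≈ 67.8 km.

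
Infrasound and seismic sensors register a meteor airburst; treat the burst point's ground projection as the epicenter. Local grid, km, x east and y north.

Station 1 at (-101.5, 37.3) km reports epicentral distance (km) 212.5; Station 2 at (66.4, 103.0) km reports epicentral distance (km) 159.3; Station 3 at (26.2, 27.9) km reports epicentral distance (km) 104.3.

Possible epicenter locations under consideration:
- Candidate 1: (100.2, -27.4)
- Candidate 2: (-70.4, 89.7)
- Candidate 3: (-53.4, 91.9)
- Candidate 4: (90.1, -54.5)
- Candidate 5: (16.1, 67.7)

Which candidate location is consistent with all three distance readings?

For each candidate, compare |candidate − station| to the reported distance:
Candidate 1: residuals Station 1 0.7, Station 2 24.6, Station 3 11.9 → max 24.6 km
Candidate 2: residuals Station 1 151.6, Station 2 21.9, Station 3 10.4 → max 151.6 km
Candidate 3: residuals Station 1 139.7, Station 2 39.0, Station 3 2.2 → max 139.7 km
Candidate 4: residuals Station 1 0.0, Station 2 0.0, Station 3 0.0 → max 0.0 km
Candidate 5: residuals Station 1 91.0, Station 2 97.8, Station 3 63.2 → max 97.8 km
Only Candidate 4 has all residuals ≈ 0.

Candidate 4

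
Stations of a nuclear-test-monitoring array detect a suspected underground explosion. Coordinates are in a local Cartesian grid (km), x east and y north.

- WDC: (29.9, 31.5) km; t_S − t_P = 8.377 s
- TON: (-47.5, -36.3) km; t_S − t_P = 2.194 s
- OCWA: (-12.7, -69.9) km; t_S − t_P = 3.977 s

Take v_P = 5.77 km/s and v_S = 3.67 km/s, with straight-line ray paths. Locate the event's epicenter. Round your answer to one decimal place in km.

Distance from S−P lag: d = Δt · v_P v_S / (v_P − v_S) = Δt · (5.77·3.67)/(5.77−3.67) ≈ 10.0838·Δt.
So d_WDC = 84.47, d_TON = 22.12, d_OCWA = 40.10 km.
Circle about each station: (x − 29.9)² + (y − 31.5)² = 84.47²; (x + 47.5)² + (y + 36.3)² = 22.12²; (x + 12.7)² + (y + 69.9)² = 40.10².
Subtracting the WDC equation from the TON and OCWA equations removes the quadratic terms:
-154.8 x − 135.6 y = 8333.57
-85.2 x − 202.8 y = 8688.21
Solving the 2×2 system: x ≈ -25.8, y ≈ -32.0 km.

(-25.8, -32.0)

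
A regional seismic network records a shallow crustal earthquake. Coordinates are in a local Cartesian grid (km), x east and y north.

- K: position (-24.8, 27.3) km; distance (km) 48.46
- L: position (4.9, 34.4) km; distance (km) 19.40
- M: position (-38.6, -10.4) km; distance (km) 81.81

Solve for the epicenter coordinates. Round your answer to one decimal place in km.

19.3 km east, 47.4 km north

Circle about each station: (x + 24.8)² + (y − 27.3)² = 48.46²; (x − 4.9)² + (y − 34.4)² = 19.40²; (x + 38.6)² + (y + 10.4)² = 81.81².
Subtracting the K equation from the L and M equations removes the quadratic terms:
59.4 x + 14.2 y = 1819.05
-27.6 x − 75.4 y = -4106.71
Solving the 2×2 system: x ≈ 19.3, y ≈ 47.4 km.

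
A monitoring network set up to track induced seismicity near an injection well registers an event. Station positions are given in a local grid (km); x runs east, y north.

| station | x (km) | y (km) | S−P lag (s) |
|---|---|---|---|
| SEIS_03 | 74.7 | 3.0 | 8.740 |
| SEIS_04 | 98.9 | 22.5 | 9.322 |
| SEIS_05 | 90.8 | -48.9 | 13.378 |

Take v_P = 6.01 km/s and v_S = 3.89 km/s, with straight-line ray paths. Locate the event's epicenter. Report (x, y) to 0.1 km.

Distance from S−P lag: d = Δt · v_P v_S / (v_P − v_S) = Δt · (6.01·3.89)/(6.01−3.89) ≈ 11.0278·Δt.
So d_SEIS_03 = 96.38, d_SEIS_04 = 102.80, d_SEIS_05 = 147.53 km.
Circle about each station: (x − 74.7)² + (y − 3.0)² = 96.38²; (x − 98.9)² + (y − 22.5)² = 102.80²; (x − 90.8)² + (y + 48.9)² = 147.53².
Subtracting pairs of circle equations eliminates x²+y² and gives linear equations (the radical axes):
48.4 x + 39.0 y = 3419.63
32.2 x − 103.8 y = -7429.24
Solving the 2×2 system: x ≈ 10.4, y ≈ 74.8 km.
Check against SEIS_03 (with the unrounded x, y): √((x − 74.7)²+(y − 3.0)²) = 96.39 ≈ 96.38 km. ✓

x ≈ 10.4 km, y ≈ 74.8 km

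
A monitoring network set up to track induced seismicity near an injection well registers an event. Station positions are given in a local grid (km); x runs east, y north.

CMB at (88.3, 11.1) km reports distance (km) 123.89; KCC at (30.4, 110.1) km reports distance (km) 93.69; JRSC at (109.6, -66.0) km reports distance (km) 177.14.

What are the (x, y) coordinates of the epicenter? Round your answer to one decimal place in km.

Circle about each station: (x − 88.3)² + (y − 11.1)² = 123.89²; (x − 30.4)² + (y − 110.1)² = 93.69²; (x − 109.6)² + (y + 66.0)² = 177.14².
Subtracting the CMB equation from the KCC and JRSC equations removes the quadratic terms:
-115.8 x + 198.0 y = 11696.99
42.6 x − 154.2 y = -7581.79
Solving the 2×2 system: x ≈ -32.1, y ≈ 40.3 km.
Check against CMB (with the unrounded x, y): √((x − 88.3)²+(y − 11.1)²) = 123.90 ≈ 123.89 km. ✓

x ≈ -32.1 km, y ≈ 40.3 km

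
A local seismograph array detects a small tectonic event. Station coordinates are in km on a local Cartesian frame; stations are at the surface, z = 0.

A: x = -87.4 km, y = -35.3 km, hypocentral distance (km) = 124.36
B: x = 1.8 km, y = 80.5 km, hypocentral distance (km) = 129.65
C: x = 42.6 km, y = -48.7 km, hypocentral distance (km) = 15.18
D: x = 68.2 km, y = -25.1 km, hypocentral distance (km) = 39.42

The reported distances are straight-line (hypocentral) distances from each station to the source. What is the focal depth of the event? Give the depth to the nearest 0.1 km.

Each station gives a sphere (x−x_i)² + (y−y_i)² + z² = d_i² (stations at z=0).
Subtracting the A sphere from B and C: z² cancels, leaving linear equations in x and y:
178.4 x + 231.6 y = -3745.07
260.0 x − 26.8 y = 10536.58
Solving: x ≈ 36.000, y ≈ -43.901 km (keep extra digits for the depth step; rounded: 36.0, -43.9).
Then from the A sphere: z² = 124.36² − (x + 87.4)² − (y + 35.3)² with x = 36.000, y = -43.901, so z ≈ 12.801 ≈ 12.8 km.

depth ≈ 12.8 km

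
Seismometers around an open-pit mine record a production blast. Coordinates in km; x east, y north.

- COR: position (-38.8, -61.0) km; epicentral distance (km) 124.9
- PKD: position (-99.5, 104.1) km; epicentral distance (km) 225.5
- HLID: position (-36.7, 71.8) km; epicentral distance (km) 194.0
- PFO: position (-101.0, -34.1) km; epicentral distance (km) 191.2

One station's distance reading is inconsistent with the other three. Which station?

Solve using three stations at a time. Using COR, HLID, PFO (subtract circle equations pairwise → linear system) gives (x, y) ≈ (84.7, -79.5).
Distances from that point to each station vs reported:
  COR: calculated 124.9 vs reported 124.9 → residual 0.0 km
  PKD: calculated 260.1 vs reported 225.5 → residual 34.6 km
  HLID: calculated 194.0 vs reported 194.0 → residual 0.0 km
  PFO: calculated 191.2 vs reported 191.2 → residual 0.0 km
COR, HLID, PFO are mutually consistent (residuals ≈ 0); PKD is off by 34.6 km.

PKD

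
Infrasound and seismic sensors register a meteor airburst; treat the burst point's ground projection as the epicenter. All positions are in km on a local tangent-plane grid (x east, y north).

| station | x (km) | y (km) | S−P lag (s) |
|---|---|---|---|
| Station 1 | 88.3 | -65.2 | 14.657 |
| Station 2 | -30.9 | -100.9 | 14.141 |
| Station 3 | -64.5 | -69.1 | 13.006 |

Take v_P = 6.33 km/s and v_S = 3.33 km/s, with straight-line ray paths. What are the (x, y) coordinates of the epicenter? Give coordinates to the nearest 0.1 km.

(3.0, -7.5)

Distance from S−P lag: d = Δt · v_P v_S / (v_P − v_S) = Δt · (6.33·3.33)/(6.33−3.33) ≈ 7.0263·Δt.
So d_Station 1 = 102.98, d_Station 2 = 99.36, d_Station 3 = 91.38 km.
Circle about each station: (x − 88.3)² + (y + 65.2)² = 102.98²; (x + 30.9)² + (y + 100.9)² = 99.36²; (x + 64.5)² + (y + 69.1)² = 91.38².
Subtracting pairs of circle equations eliminates x²+y² and gives linear equations (the radical axes):
-238.4 x − 71.4 y = -179.84
-305.6 x − 7.8 y = -858.29
Solving the 2×2 system: x ≈ 3.0, y ≈ -7.5 km.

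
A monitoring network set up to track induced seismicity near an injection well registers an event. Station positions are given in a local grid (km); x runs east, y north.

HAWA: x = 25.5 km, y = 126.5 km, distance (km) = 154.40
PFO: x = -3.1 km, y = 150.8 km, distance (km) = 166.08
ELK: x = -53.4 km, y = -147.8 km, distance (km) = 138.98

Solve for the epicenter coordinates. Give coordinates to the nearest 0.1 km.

x ≈ -48.7 km, y ≈ -8.9 km

Circle about each station: (x − 25.5)² + (y − 126.5)² = 154.40²; (x + 3.1)² + (y − 150.8)² = 166.08²; (x + 53.4)² + (y + 147.8)² = 138.98².
Subtracting the HAWA equation from the PFO and ELK equations removes the quadratic terms:
-57.2 x + 48.6 y = 2354.54
-157.8 x − 548.6 y = 12567.82
Solving the 2×2 system: x ≈ -48.7, y ≈ -8.9 km.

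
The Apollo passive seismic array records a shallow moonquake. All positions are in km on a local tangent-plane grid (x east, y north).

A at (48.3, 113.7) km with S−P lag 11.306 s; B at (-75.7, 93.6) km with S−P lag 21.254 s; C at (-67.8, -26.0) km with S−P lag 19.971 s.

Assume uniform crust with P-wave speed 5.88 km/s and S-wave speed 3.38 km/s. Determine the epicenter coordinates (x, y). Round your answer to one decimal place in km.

(80.8, 29.9)

Distance from S−P lag: d = Δt · v_P v_S / (v_P − v_S) = Δt · (5.88·3.38)/(5.88−3.38) ≈ 7.9498·Δt.
So d_A = 89.88, d_B = 168.96, d_C = 158.76 km.
Circle about each station: (x − 48.3)² + (y − 113.7)² = 89.88²; (x + 75.7)² + (y − 93.6)² = 168.96²; (x + 67.8)² + (y + 26.0)² = 158.76².
Subtracting pairs of circle equations eliminates x²+y² and gives linear equations (the radical axes):
-248.0 x − 40.2 y = -21238.20
-232.2 x − 279.4 y = -27114.06
Solving the 2×2 system: x ≈ 80.8, y ≈ 29.9 km.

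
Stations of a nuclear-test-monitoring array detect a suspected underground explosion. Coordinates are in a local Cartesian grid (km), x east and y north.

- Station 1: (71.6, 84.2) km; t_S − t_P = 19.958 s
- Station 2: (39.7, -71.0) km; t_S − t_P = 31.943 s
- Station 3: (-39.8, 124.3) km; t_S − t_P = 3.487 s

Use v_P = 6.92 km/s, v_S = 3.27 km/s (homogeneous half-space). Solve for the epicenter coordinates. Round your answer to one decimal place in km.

(-50.3, 105.4)

Distance from S−P lag: d = Δt · v_P v_S / (v_P − v_S) = Δt · (6.92·3.27)/(6.92−3.27) ≈ 6.1996·Δt.
So d_Station 1 = 123.73, d_Station 2 = 198.03, d_Station 3 = 21.62 km.
Circle about each station: (x − 71.6)² + (y − 84.2)² = 123.73²; (x − 39.7)² + (y + 71.0)² = 198.03²; (x + 39.8)² + (y − 124.3)² = 21.62².
Subtracting pairs of circle equations eliminates x²+y² and gives linear equations (the radical axes):
-63.8 x − 310.4 y = -29505.88
-222.8 x + 80.2 y = 19660.02
Solving the 2×2 system: x ≈ -50.3, y ≈ 105.4 km.
Check against Station 1 (with the unrounded x, y): √((x − 71.6)²+(y − 84.2)²) = 123.73 ≈ 123.73 km. ✓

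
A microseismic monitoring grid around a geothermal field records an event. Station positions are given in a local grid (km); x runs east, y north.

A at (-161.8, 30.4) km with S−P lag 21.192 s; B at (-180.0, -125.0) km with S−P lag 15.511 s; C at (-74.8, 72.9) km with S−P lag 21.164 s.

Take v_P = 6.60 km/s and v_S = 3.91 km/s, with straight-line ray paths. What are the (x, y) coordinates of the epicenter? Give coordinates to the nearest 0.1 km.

(-31.2, -125.4)

Distance from S−P lag: d = Δt · v_P v_S / (v_P − v_S) = Δt · (6.60·3.91)/(6.60−3.91) ≈ 9.5933·Δt.
So d_A = 203.30, d_B = 148.80, d_C = 203.03 km.
Circle about each station: (x + 161.8)² + (y − 30.4)² = 203.30²; (x + 180.0)² + (y + 125.0)² = 148.80²; (x + 74.8)² + (y − 72.9)² = 203.03².
Subtracting pairs of circle equations eliminates x²+y² and gives linear equations (the radical axes):
-36.4 x − 310.8 y = 40111.05
174.0 x + 85.0 y = -16084.24
Solving the 2×2 system: x ≈ -31.2, y ≈ -125.4 km.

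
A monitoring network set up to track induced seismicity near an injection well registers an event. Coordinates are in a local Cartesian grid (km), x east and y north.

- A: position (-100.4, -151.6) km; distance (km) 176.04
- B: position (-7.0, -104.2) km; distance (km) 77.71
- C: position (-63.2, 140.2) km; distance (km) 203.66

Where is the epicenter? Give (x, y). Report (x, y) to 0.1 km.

(34.5, -38.5)

Circle about each station: (x + 100.4)² + (y + 151.6)² = 176.04²; (x + 7.0)² + (y + 104.2)² = 77.71²; (x + 63.2)² + (y − 140.2)² = 203.66².
Subtracting pairs of circle equations eliminates x²+y² and gives linear equations (the radical axes):
186.8 x + 94.8 y = 2795.16
74.4 x + 583.6 y = -19899.75
Solving the 2×2 system: x ≈ 34.5, y ≈ -38.5 km.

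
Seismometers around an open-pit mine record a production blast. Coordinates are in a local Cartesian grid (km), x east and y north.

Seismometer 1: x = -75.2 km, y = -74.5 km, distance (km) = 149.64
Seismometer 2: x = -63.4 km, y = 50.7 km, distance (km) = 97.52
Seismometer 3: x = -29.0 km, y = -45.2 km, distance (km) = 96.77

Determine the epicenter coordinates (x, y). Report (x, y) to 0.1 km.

Circle about each station: (x + 75.2)² + (y + 74.5)² = 149.64²; (x + 63.4)² + (y − 50.7)² = 97.52²; (x + 29.0)² + (y + 45.2)² = 96.77².
Subtracting pairs of circle equations eliminates x²+y² and gives linear equations (the radical axes):
23.6 x + 250.4 y = 8266.74
92.4 x + 58.6 y = 4706.45
Solving the 2×2 system: x ≈ 31.9, y ≈ 30.0 km.

x ≈ 31.9 km, y ≈ 30.0 km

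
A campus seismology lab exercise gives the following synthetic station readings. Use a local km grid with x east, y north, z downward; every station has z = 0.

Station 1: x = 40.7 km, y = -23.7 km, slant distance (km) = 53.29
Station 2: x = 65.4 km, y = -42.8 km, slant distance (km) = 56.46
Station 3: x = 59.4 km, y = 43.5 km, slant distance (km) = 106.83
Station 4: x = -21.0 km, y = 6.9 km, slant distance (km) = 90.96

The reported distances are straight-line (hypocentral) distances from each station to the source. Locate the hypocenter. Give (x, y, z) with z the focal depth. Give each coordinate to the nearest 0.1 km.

Each station gives a sphere (x−x_i)² + (y−y_i)² + z² = d_i² (stations at z=0).
Subtracting the Station 1 sphere from Station 2 and Station 3: z² cancels, leaving linear equations in x and y:
49.4 x − 38.2 y = 3542.91
37.4 x + 134.4 y = -5370.39
Solving: x ≈ 33.592, y ≈ -49.306 km (keep extra digits for the depth step; rounded: 33.6, -49.3).
Then from the Station 1 sphere: z² = 53.29² − (x − 40.7)² − (y + 23.7)² with x = 33.592, y = -49.306, so z ≈ 46.191 ≈ 46.2 km.

(33.6, -49.3, 46.2)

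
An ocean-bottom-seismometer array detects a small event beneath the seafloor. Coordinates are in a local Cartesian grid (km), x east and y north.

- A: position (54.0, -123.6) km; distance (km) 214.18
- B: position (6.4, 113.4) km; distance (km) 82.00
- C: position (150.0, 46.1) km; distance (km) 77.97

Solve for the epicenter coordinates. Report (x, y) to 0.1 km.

Circle about each station: (x − 54.0)² + (y + 123.6)² = 214.18²; (x − 6.4)² + (y − 113.4)² = 82.00²; (x − 150.0)² + (y − 46.1)² = 77.97².
Subtracting pairs of circle equations eliminates x²+y² and gives linear equations (the radical axes):
-95.2 x + 474.0 y = 33856.63
192.0 x + 339.4 y = 46226.00
Solving the 2×2 system: x ≈ 84.5, y ≈ 88.4 km.

84.5 km east, 88.4 km north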